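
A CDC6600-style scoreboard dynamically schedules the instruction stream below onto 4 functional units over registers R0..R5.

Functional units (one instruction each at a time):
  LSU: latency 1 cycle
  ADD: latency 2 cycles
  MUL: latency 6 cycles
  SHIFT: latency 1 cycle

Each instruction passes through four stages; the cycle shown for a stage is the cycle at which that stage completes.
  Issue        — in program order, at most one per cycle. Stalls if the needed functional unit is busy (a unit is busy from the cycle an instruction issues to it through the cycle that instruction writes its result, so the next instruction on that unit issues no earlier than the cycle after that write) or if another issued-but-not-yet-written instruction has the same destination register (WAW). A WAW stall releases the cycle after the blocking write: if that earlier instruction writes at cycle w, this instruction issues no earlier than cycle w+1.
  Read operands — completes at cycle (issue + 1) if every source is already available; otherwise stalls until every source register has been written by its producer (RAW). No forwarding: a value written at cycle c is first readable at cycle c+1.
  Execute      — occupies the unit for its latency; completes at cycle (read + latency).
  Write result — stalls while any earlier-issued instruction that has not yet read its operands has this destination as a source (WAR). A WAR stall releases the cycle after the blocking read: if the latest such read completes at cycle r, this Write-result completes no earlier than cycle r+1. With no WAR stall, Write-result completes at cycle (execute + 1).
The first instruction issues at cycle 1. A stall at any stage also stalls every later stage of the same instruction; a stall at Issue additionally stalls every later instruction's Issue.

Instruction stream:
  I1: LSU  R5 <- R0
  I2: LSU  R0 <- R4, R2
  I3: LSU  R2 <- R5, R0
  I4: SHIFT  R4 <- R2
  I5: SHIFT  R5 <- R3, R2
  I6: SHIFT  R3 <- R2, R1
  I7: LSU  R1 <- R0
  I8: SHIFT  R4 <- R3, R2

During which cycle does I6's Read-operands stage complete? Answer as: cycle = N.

I1: IS=1 RO=2 EX=3 WR=4
I2: IS=5 RO=6 EX=7 WR=8  [struct: LSU busy until I1 writes@4]
I3: IS=9 RO=10 EX=11 WR=12  [struct: LSU busy until I2 writes@8]
I4: IS=10 RO=13 EX=14 WR=15  [RAW R2: wait I3 write@12]
I5: IS=16 RO=17 EX=18 WR=19  [struct: SHIFT busy until I4 writes@15]
I6: IS=20 RO=21 EX=22 WR=23  [struct: SHIFT busy until I5 writes@19]
I7: IS=21 RO=22 EX=23 WR=24
I8: IS=24 RO=25 EX=26 WR=27  [struct: SHIFT busy until I6 writes@23]

cycle = 21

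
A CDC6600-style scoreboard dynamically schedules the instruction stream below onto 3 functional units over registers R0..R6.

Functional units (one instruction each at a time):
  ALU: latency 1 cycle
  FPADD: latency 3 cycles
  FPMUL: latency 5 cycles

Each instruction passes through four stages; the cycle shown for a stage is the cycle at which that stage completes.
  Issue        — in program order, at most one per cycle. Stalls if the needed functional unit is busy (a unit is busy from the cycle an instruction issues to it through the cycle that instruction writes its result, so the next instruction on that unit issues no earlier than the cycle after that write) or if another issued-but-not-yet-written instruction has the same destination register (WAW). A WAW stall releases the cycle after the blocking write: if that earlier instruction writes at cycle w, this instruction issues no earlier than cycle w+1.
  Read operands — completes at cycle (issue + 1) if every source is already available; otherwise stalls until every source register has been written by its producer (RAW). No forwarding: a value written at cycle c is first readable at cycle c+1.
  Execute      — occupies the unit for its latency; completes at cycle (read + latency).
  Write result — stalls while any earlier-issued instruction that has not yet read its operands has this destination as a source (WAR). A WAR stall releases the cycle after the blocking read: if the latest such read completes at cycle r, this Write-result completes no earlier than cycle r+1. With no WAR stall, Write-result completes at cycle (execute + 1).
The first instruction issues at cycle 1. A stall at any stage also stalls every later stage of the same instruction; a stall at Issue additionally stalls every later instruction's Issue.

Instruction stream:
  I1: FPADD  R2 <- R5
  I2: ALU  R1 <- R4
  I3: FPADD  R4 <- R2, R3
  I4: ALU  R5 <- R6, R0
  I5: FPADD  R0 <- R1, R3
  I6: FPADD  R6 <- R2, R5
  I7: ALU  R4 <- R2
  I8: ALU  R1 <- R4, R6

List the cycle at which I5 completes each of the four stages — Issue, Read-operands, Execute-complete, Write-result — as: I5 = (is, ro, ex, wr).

I1  is:1  ro:2  ex:5  wr:6
I2  is:2  ro:3  ex:4  wr:5
I3  is:7  ro:8  ex:11  wr:12  — struct: FPADD busy until I1 writes@6
I4  is:8  ro:9  ex:10  wr:11
I5  is:13  ro:14  ex:17  wr:18  — struct: FPADD busy until I3 writes@12
I6  is:19  ro:20  ex:23  wr:24  — struct: FPADD busy until I5 writes@18
I7  is:20  ro:21  ex:22  wr:23
I8  is:24  ro:25  ex:26  wr:27  — struct: ALU busy until I7 writes@23

I5 = (13, 14, 17, 18)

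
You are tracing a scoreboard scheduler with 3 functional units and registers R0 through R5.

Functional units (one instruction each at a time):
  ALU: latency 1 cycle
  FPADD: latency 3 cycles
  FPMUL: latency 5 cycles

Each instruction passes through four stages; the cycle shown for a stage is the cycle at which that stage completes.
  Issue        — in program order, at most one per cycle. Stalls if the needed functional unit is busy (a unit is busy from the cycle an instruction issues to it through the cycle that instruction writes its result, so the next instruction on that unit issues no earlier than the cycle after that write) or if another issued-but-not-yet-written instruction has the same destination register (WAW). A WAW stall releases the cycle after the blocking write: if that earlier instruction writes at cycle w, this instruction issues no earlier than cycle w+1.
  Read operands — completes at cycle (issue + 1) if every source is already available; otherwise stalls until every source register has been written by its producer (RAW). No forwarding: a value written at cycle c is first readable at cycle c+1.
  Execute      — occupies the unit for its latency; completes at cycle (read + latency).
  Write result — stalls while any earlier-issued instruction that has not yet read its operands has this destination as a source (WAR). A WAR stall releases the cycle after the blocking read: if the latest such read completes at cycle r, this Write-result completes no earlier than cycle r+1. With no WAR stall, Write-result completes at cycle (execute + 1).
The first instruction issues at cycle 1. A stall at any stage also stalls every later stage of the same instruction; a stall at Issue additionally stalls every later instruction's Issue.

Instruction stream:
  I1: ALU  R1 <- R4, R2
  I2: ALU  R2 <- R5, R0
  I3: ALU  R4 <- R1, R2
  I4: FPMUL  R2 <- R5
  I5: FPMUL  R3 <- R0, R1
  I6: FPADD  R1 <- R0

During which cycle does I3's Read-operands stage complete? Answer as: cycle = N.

[I1] 1/2/3/4
[I2] 5/6/7/8  (struct: ALU busy until I1 writes@4)
[I3] 9/10/11/12  (struct: ALU busy until I2 writes@8)
[I4] 10/11/16/17
[I5] 18/19/24/25  (struct: FPMUL busy until I4 writes@17)
[I6] 19/20/23/24

cycle = 10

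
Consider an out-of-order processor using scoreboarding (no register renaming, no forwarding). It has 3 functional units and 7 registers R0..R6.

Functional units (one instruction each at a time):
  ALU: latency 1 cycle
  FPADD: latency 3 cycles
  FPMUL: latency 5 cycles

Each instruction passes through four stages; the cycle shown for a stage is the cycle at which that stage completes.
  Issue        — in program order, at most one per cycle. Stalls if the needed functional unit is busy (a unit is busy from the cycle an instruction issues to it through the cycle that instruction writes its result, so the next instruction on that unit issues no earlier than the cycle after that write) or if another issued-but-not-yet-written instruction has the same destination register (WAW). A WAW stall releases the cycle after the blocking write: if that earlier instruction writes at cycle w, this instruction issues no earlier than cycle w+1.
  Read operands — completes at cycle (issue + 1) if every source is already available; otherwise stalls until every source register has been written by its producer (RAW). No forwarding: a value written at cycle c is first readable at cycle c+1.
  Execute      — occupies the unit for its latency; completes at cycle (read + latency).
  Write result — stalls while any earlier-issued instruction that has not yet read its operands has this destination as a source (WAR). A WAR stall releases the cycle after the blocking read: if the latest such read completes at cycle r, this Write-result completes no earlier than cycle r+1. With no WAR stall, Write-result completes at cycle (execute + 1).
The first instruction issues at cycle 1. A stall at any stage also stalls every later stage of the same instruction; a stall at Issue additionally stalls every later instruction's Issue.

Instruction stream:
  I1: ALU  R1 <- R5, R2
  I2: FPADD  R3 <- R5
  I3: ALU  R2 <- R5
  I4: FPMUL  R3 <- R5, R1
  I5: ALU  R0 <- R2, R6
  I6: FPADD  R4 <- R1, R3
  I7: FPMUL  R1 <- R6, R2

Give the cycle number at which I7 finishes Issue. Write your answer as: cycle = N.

I1  is:1  ro:2  ex:3  wr:4
I2  is:2  ro:3  ex:6  wr:7
I3  is:5  ro:6  ex:7  wr:8  — struct: ALU busy until I1 writes@4
I4  is:8  ro:9  ex:14  wr:15  — WAW R3: wait I2 write@7
I5  is:9  ro:10  ex:11  wr:12
I6  is:10  ro:16  ex:19  wr:20  — RAW R3: wait I4 write@15
I7  is:16  ro:17  ex:22  wr:23  — struct: FPMUL busy until I4 writes@15

cycle = 16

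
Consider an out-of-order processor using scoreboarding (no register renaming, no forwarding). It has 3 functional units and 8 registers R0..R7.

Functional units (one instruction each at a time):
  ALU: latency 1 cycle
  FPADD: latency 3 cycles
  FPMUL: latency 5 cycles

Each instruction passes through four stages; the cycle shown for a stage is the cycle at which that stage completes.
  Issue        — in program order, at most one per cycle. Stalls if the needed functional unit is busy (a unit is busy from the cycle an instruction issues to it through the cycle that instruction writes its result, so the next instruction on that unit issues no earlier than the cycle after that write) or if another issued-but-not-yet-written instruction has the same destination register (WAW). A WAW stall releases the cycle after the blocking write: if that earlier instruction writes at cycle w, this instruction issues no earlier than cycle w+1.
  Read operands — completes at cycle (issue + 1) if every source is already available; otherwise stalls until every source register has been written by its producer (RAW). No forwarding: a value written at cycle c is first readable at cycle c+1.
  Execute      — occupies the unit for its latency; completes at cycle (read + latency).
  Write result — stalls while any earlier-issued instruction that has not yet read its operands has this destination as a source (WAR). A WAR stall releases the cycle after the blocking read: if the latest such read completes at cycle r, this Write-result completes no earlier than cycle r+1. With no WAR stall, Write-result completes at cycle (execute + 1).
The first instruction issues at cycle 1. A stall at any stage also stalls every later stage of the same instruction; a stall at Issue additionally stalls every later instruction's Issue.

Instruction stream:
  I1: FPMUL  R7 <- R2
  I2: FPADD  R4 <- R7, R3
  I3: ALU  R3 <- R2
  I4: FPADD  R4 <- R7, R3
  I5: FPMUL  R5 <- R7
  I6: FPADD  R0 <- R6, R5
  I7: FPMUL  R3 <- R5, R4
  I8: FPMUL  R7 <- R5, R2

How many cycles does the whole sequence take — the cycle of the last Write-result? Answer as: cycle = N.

cycle = 38

I1 -> (1, 2, 7, 8)
I2 -> (2, 9, 12, 13)  // RAW R7: wait I1 write@8
I3 -> (3, 4, 5, 10)  // WAR R3: wait I2 read@9
I4 -> (14, 15, 18, 19)  // struct: FPADD busy until I2 writes@13
I5 -> (15, 16, 21, 22)
I6 -> (20, 23, 26, 27)  // struct: FPADD busy until I4 writes@19, RAW R5: wait I5 write@22
I7 -> (23, 24, 29, 30)  // struct: FPMUL busy until I5 writes@22
I8 -> (31, 32, 37, 38)  // struct: FPMUL busy until I7 writes@30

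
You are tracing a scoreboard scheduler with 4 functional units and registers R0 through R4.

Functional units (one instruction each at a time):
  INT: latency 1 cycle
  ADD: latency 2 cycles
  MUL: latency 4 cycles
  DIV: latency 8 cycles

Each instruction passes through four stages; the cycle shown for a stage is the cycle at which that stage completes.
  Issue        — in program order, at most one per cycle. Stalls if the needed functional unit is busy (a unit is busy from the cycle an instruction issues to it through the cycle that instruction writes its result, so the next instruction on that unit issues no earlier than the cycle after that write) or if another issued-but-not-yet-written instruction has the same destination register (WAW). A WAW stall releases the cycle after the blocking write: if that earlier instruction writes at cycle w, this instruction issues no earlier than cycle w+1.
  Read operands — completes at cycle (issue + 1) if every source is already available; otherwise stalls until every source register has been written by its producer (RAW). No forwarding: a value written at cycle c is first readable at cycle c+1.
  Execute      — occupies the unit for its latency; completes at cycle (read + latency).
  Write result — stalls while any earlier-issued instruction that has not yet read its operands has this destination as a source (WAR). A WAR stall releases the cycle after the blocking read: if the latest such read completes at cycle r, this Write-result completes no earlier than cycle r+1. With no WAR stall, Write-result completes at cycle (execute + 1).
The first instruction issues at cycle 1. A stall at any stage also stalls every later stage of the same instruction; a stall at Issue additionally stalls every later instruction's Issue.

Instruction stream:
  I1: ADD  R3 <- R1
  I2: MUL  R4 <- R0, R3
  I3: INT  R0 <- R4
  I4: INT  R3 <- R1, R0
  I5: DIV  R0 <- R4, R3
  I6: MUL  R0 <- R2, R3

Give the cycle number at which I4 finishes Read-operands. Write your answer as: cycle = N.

I1  is:1  ro:2  ex:4  wr:5
I2  is:2  ro:6  ex:10  wr:11  — RAW R3: wait I1 write@5
I3  is:3  ro:12  ex:13  wr:14  — RAW R4: wait I2 write@11
I4  is:15  ro:16  ex:17  wr:18  — struct: INT busy until I3 writes@14
I5  is:16  ro:19  ex:27  wr:28  — RAW R3: wait I4 write@18
I6  is:29  ro:30  ex:34  wr:35  — WAW R0: wait I5 write@28

cycle = 16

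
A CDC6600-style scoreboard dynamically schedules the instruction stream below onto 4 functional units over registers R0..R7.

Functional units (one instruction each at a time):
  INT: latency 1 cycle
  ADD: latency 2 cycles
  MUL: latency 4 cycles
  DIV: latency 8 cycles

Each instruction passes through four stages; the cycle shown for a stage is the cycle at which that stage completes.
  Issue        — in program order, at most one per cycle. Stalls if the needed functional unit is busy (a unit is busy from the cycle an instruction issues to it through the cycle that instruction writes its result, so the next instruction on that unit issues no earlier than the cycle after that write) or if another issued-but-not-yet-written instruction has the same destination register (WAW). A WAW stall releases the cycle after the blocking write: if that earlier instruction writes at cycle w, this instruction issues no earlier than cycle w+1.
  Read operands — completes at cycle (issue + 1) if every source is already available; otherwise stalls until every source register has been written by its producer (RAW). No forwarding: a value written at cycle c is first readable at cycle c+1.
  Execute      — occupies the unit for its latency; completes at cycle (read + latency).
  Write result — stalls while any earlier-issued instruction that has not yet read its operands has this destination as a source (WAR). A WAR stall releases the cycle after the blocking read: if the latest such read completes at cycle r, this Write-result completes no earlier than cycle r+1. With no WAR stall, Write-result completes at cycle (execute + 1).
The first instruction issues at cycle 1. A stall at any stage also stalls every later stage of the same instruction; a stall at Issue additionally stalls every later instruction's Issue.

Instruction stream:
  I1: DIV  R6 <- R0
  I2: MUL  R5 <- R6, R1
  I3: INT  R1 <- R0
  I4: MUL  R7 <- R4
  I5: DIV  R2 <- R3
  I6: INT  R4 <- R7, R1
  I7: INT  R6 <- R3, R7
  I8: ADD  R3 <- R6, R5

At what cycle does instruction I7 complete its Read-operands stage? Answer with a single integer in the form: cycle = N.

c1: I1→DIV
c2: I1 RO, I2→MUL
c3: I3→INT
c4: I3 RO
c5: I3 EX
c10: I1 EX
c11: I1 WR R6
c12: I2 RO
c13: I3 WR R1
c16: I2 EX
c17: I2 WR R5
c18: I4→MUL
c19: I4 RO, I5→DIV
c20: I5 RO, I6→INT
c23: I4 EX
c24: I4 WR R7
c25: I6 RO
c26: I6 EX
c27: I6 WR R4
c28: I5 EX, I7→INT
c29: I5 WR R2, I7 RO, I8→ADD
c30: I7 EX
c31: I7 WR R6
c32: I8 RO
c34: I8 EX
c35: I8 WR R3

cycle = 29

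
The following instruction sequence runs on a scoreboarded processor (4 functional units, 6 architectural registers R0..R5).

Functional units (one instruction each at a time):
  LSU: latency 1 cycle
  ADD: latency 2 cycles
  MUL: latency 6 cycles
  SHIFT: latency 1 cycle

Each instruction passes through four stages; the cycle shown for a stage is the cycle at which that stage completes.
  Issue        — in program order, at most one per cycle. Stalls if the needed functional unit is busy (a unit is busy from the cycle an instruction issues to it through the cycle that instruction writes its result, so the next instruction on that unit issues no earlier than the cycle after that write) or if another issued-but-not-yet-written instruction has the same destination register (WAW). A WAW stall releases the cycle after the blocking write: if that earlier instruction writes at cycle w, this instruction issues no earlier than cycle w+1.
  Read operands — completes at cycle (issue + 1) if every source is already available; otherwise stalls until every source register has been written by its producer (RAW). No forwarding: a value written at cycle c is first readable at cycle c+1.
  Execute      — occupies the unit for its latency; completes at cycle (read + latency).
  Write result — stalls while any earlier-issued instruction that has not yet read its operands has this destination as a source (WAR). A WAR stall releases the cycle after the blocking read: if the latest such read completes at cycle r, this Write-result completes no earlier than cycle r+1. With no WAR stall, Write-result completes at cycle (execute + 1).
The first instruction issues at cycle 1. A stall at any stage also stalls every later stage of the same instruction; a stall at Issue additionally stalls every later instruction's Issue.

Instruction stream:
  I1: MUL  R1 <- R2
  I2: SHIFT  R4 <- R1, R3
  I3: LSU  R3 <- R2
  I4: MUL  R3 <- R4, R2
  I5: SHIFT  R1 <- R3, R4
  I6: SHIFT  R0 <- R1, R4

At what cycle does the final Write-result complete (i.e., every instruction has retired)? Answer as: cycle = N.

cycle = 27

I1: IS=1 RO=2 EX=8 WR=9
I2: IS=2 RO=10 EX=11 WR=12  [RAW R1: wait I1 write@9]
I3: IS=3 RO=4 EX=5 WR=11  [WAR R3: wait I2 read@10]
I4: IS=12 RO=13 EX=19 WR=20  [WAW R3: wait I3 write@11]
I5: IS=13 RO=21 EX=22 WR=23  [RAW R3: wait I4 write@20]
I6: IS=24 RO=25 EX=26 WR=27  [struct: SHIFT busy until I5 writes@23]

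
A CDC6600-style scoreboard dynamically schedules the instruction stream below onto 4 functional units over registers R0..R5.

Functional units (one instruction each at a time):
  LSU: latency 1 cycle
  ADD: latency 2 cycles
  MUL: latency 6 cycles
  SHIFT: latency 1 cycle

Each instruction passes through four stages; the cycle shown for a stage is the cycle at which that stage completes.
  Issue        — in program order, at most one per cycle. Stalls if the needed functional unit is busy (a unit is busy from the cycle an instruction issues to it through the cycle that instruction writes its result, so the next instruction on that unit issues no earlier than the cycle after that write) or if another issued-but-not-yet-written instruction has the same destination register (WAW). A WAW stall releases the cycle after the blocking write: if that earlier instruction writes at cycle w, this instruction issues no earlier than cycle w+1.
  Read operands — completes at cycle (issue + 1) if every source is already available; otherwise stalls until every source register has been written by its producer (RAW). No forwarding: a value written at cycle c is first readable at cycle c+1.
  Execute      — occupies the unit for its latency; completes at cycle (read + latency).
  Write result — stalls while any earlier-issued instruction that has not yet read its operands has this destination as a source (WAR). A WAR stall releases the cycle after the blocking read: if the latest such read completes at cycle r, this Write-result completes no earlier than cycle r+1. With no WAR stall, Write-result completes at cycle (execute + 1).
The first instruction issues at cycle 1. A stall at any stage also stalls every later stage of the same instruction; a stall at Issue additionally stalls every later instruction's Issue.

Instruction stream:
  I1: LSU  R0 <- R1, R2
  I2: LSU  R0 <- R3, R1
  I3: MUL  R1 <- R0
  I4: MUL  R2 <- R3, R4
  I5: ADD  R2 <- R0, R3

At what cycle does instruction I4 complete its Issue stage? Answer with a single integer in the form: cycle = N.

cycle = 17

t=1  I1→LSU
t=2  I1 RO
t=3  I1 EX
t=4  I1 WR R0
t=5  I2→LSU
t=6  I2 RO · I3→MUL
t=7  I2 EX
t=8  I2 WR R0
t=9  I3 RO
t=15  I3 EX
t=16  I3 WR R1
t=17  I4→MUL
t=18  I4 RO
t=24  I4 EX
t=25  I4 WR R2
t=26  I5→ADD
t=27  I5 RO
t=29  I5 EX
t=30  I5 WR R2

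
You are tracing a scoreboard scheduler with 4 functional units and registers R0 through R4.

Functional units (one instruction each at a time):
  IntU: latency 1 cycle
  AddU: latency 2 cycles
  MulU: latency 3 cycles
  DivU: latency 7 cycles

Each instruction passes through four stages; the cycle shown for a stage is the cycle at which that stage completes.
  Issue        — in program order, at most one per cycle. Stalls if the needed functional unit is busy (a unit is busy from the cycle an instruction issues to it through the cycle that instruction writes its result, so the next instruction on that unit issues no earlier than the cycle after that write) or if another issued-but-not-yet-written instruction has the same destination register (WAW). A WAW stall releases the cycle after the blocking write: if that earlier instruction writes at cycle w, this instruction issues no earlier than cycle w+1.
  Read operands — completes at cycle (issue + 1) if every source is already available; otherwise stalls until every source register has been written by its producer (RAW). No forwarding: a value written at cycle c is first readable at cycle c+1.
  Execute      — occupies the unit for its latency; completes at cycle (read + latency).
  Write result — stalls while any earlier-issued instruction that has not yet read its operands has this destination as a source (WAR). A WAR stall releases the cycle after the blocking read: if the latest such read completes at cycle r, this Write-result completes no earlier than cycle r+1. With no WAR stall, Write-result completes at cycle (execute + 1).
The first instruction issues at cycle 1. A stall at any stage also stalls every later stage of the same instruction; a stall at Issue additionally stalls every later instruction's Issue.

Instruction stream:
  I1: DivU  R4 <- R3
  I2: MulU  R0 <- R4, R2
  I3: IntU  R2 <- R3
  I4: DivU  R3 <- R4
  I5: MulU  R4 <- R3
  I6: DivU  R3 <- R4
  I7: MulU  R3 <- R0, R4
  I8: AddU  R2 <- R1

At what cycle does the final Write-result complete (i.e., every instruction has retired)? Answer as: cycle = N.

cycle = 40

I1: IS=1 RO=2 EX=9 WR=10
I2: IS=2 RO=11 EX=14 WR=15  [RAW R4: wait I1 write@10]
I3: IS=3 RO=4 EX=5 WR=12  [WAR R2: wait I2 read@11]
I4: IS=11 RO=12 EX=19 WR=20  [struct: DivU busy until I1 writes@10]
I5: IS=16 RO=21 EX=24 WR=25  [struct: MulU busy until I2 writes@15; RAW R3: wait I4 write@20]
I6: IS=21 RO=26 EX=33 WR=34  [struct: DivU busy until I4 writes@20; RAW R4: wait I5 write@25]
I7: IS=35 RO=36 EX=39 WR=40  [WAW R3: wait I6 write@34]
I8: IS=36 RO=37 EX=39 WR=40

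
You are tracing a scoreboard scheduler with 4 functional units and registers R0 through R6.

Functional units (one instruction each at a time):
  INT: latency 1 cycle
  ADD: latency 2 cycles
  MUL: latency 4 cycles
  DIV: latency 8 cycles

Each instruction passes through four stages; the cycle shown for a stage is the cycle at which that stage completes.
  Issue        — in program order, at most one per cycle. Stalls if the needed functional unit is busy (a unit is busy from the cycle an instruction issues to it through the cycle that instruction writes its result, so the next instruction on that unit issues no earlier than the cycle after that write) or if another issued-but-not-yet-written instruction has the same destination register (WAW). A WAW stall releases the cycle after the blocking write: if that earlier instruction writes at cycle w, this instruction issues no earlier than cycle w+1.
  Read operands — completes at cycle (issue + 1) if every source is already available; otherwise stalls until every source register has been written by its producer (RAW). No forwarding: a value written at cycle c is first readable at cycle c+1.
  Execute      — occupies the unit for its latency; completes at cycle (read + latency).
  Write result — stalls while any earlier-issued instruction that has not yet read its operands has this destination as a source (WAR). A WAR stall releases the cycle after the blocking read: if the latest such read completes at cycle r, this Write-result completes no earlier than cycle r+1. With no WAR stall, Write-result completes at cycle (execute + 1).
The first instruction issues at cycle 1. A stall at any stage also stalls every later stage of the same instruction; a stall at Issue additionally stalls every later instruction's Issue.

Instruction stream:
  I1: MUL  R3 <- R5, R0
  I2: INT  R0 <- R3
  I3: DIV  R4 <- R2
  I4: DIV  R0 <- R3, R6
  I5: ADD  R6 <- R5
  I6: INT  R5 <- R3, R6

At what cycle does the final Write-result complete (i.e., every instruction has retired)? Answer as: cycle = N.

I1  is:1  ro:2  ex:6  wr:7
I2  is:2  ro:8  ex:9  wr:10  — RAW R3: wait I1 write@7
I3  is:3  ro:4  ex:12  wr:13
I4  is:14  ro:15  ex:23  wr:24  — struct: DIV busy until I3 writes@13
I5  is:15  ro:16  ex:18  wr:19
I6  is:16  ro:20  ex:21  wr:22  — RAW R6: wait I5 write@19

cycle = 24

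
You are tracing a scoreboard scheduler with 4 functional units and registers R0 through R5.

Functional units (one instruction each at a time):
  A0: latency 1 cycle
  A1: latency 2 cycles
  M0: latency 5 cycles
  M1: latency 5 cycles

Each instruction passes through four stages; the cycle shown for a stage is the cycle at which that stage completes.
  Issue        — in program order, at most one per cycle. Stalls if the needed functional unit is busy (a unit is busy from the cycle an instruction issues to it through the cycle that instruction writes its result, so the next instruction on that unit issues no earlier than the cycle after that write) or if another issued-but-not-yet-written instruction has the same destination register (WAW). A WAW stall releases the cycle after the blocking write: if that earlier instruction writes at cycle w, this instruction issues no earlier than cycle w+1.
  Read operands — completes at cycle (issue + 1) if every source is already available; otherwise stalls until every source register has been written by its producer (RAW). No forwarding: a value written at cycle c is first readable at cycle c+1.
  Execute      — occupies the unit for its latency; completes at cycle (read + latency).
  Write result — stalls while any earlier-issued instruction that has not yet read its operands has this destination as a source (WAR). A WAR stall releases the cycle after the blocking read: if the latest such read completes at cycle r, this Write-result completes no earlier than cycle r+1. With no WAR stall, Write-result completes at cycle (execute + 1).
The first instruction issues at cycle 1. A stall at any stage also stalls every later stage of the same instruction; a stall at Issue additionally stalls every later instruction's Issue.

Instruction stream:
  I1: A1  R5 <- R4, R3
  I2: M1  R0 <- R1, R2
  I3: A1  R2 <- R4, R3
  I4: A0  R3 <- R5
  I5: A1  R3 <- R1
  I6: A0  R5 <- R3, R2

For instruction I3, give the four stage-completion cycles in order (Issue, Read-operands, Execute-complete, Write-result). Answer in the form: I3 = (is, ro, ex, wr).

I3 = (6, 7, 9, 10)

1) issue 1, read 2, done 4, write 5
2) issue 2, read 3, done 8, write 9
3) issue 6, read 7, done 9, write 10  <struct: A1 busy until I1 writes@5>
4) issue 7, read 8, done 9, write 10
5) issue 11, read 12, done 14, write 15  <WAW R3: wait I4 write@10>
6) issue 12, read 16, done 17, write 18  <RAW R3: wait I5 write@15>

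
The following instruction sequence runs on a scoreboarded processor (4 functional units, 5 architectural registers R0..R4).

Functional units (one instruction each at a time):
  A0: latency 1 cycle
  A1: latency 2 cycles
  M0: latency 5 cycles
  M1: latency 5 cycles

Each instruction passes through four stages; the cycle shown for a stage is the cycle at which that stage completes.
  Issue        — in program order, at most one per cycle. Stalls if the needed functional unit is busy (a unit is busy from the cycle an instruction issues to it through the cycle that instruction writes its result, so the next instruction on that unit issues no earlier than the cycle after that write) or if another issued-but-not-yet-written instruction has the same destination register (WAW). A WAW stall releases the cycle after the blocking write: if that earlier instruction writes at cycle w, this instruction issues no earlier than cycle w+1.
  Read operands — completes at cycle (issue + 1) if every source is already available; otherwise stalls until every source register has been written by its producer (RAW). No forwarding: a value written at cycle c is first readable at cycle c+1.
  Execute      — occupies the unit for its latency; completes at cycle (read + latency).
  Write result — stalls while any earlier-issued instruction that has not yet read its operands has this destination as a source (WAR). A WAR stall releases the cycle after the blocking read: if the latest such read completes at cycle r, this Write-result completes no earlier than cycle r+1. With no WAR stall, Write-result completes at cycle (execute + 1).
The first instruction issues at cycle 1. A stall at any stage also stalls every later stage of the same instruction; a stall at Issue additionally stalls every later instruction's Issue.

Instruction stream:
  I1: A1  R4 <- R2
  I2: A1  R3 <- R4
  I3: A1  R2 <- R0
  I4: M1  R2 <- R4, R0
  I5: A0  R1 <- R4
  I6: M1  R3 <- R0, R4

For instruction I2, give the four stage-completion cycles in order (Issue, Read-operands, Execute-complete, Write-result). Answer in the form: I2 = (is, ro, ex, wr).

I2 = (6, 7, 9, 10)

cycle 1: I1 dispatched to A1
cycle 2: I1 operands ready
cycle 4: I1 complete
cycle 5: R4←I1
cycle 6: I2 dispatched to A1
cycle 7: I2 operands ready
cycle 9: I2 complete
cycle 10: R3←I2
cycle 11: I3 dispatched to A1
cycle 12: I3 operands ready
cycle 14: I3 complete
cycle 15: R2←I3
cycle 16: I4 dispatched to M1
cycle 17: I4 operands ready · I5 dispatched to A0
cycle 18: I5 operands ready
cycle 19: I5 complete
cycle 20: R1←I5
cycle 22: I4 complete
cycle 23: R2←I4
cycle 24: I6 dispatched to M1
cycle 25: I6 operands ready
cycle 30: I6 complete
cycle 31: R3←I6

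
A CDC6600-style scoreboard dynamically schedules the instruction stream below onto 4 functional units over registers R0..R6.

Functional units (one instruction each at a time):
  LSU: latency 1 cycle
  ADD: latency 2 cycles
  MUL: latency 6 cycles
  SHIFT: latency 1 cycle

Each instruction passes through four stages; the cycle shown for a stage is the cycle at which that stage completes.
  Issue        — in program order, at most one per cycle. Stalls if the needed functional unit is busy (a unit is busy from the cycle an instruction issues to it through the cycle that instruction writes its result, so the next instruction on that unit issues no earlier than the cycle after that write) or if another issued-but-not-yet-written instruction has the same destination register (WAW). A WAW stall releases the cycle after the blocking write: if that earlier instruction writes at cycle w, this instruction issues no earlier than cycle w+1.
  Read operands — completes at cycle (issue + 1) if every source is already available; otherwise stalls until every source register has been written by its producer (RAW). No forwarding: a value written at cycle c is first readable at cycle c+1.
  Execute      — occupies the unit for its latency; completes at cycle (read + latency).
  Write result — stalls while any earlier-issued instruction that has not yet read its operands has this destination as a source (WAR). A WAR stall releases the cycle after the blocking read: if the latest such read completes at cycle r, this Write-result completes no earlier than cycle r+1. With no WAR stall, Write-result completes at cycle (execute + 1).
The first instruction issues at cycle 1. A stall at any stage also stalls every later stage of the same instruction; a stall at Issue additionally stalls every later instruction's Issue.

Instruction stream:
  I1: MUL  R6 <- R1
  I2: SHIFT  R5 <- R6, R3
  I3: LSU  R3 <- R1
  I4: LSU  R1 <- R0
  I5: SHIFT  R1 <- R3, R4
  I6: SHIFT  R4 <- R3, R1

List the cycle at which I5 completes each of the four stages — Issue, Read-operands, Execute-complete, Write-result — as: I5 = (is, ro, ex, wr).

cycle 1: I1 dispatched to MUL
cycle 2: I1 operands ready | I2 dispatched to SHIFT
cycle 3: I3 dispatched to LSU
cycle 4: I3 operands ready
cycle 5: I3 complete
cycle 8: I1 complete
cycle 9: R6←I1
cycle 10: I2 operands ready
cycle 11: I2 complete | R3←I3
cycle 12: R5←I2 | I4 dispatched to LSU
cycle 13: I4 operands ready
cycle 14: I4 complete
cycle 15: R1←I4
cycle 16: I5 dispatched to SHIFT
cycle 17: I5 operands ready
cycle 18: I5 complete
cycle 19: R1←I5
cycle 20: I6 dispatched to SHIFT
cycle 21: I6 operands ready
cycle 22: I6 complete
cycle 23: R4←I6

I5 = (16, 17, 18, 19)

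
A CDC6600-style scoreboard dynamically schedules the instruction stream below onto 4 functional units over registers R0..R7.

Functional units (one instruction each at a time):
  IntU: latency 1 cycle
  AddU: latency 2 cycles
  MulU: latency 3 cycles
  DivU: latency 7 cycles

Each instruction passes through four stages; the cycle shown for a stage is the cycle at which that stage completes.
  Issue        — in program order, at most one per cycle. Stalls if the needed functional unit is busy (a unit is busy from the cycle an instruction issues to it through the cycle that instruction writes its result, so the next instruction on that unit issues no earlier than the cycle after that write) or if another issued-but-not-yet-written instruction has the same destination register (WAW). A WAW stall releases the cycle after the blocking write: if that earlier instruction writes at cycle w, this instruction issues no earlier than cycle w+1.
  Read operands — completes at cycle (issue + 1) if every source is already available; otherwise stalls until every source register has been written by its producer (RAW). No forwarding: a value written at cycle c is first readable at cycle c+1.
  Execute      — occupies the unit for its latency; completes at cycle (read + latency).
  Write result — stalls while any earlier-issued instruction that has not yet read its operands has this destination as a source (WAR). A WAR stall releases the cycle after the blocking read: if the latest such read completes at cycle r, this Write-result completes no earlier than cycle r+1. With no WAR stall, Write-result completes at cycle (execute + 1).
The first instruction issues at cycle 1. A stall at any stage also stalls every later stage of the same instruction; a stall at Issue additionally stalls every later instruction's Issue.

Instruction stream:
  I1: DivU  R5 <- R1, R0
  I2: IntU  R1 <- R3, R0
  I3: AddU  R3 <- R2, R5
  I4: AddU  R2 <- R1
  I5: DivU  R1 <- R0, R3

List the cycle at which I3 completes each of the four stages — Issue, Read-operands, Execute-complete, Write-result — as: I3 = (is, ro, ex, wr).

I3 = (3, 11, 13, 14)

t=1  I1 issues→DivU
t=2  I1 reads, I2 issues→IntU
t=3  I2 reads, I3 issues→AddU
t=4  I2 exec-done
t=5  I2 writes R1
t=9  I1 exec-done
t=10  I1 writes R5
t=11  I3 reads
t=13  I3 exec-done
t=14  I3 writes R3
t=15  I4 issues→AddU
t=16  I4 reads, I5 issues→DivU
t=17  I5 reads
t=18  I4 exec-done
t=19  I4 writes R2
t=24  I5 exec-done
t=25  I5 writes R1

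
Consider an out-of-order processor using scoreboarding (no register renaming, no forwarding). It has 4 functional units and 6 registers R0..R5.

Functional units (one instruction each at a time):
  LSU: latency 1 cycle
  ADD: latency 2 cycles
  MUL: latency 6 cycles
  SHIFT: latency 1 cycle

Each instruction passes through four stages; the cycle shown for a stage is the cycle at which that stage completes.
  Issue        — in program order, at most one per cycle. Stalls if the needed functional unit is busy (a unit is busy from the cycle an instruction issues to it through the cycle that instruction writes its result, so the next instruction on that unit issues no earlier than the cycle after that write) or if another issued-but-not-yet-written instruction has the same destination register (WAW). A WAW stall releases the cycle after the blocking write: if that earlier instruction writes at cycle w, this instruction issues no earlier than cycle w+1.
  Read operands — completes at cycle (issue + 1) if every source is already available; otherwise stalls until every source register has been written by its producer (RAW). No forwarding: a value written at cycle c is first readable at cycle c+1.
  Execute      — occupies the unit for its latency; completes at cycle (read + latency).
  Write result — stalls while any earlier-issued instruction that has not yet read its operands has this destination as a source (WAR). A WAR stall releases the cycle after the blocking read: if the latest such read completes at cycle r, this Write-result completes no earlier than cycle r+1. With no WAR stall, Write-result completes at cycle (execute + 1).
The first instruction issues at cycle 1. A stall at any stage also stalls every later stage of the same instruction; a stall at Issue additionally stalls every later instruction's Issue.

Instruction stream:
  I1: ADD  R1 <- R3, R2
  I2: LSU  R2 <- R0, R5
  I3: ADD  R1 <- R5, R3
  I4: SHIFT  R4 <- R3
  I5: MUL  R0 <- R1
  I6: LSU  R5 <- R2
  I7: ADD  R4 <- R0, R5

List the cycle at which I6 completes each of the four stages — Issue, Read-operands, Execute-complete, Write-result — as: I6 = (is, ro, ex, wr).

cycle 1: I1 issues→ADD
cycle 2: I1 reads · I2 issues→LSU
cycle 3: I2 reads
cycle 4: I1 exec-done · I2 exec-done
cycle 5: I1 writes R1 · I2 writes R2
cycle 6: I3 issues→ADD
cycle 7: I3 reads · I4 issues→SHIFT
cycle 8: I4 reads · I5 issues→MUL
cycle 9: I3 exec-done · I4 exec-done · I6 issues→LSU
cycle 10: I3 writes R1 · I4 writes R4 · I6 reads
cycle 11: I5 reads · I6 exec-done · I7 issues→ADD
cycle 12: I6 writes R5
cycle 17: I5 exec-done
cycle 18: I5 writes R0
cycle 19: I7 reads
cycle 21: I7 exec-done
cycle 22: I7 writes R4

I6 = (9, 10, 11, 12)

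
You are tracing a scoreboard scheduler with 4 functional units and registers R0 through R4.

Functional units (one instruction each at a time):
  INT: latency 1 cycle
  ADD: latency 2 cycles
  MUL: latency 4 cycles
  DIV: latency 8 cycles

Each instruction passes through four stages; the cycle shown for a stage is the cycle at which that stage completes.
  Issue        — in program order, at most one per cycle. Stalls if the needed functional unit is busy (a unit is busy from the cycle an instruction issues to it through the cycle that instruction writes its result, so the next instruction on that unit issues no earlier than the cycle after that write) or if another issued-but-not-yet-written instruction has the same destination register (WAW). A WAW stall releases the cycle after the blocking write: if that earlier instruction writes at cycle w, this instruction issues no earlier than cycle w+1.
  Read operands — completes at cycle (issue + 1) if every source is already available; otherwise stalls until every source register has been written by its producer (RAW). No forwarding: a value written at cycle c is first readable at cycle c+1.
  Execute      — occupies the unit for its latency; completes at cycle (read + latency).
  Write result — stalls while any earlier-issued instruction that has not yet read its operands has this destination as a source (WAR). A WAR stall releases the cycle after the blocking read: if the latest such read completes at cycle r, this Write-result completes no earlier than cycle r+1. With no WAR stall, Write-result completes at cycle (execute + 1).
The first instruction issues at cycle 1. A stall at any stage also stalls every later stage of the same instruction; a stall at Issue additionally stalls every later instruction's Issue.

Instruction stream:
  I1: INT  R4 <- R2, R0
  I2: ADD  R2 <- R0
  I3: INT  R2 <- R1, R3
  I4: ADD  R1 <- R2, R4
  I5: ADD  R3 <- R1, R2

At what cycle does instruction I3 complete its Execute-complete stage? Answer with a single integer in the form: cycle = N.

cycle = 9

1) issue 1, read 2, done 3, write 4
2) issue 2, read 3, done 5, write 6
3) issue 7, read 8, done 9, write 10  <WAW R2: wait I2 write@6>
4) issue 8, read 11, done 13, write 14  <RAW R2: wait I3 write@10>
5) issue 15, read 16, done 18, write 19  <struct: ADD busy until I4 writes@14>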